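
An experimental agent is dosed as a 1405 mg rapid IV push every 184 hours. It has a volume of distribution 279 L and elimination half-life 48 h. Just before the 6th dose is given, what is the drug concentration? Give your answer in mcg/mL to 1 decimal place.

f = (1/2)^(τ/t½) = (1/2)^(184/48) ≈ 0.0702.
C₀ = D/Vd = 1405/279 ≈ 5.036 mcg/mL.
Before the 6th dose, 5 doses have been given. Superposition: Cmin = C₀·(f + f² + … + f^5).
≈ 5.036 × (0.0702 + 0.0049 + 0.0003 + 0.0000 + 0.0000) ≈ 5.036 × 0.0754 ≈ 0.380 mcg/mL.

0.4 mcg/mL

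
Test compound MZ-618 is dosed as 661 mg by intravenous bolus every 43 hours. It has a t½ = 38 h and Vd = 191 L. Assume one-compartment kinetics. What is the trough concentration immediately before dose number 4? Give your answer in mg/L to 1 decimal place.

2.6 mg/L

f = (1/2)^(τ/t½) = (1/2)^(43/38) ≈ 0.4564.
C₀ = D/Vd = 661/191 ≈ 3.461 mg/L.
Before the 4th dose, 3 doses have been given. Superposition: Cmin = C₀·(f + f² + … + f^3).
≈ 3.461 × (0.4564 + 0.2083 + 0.0951) ≈ 3.461 × 0.7598 ≈ 2.630 mg/L.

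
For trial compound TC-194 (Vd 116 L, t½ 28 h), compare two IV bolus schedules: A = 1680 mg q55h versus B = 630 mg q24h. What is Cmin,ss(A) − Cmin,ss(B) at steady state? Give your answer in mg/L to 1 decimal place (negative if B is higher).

Regimen A: f = (1/2)^(55/28) ≈ 0.2563; Cmin,ss = (1680/116)·f/(1−f) ≈ 4.991 mg/L.
Regimen B: f = (1/2)^(24/28) ≈ 0.5520; Cmin,ss = (630/116)·f/(1−f) ≈ 6.692 mg/L.
Difference ≈ 4.991 − 6.692 ≈ -1.701 mg/L.

-1.7 mg/L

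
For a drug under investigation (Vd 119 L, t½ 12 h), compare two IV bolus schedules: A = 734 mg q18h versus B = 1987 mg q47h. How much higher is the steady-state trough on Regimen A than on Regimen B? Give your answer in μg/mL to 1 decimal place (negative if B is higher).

Regimen A: f = (1/2)^(18/12) ≈ 0.3536; Cmin,ss = (734/119)·f/(1−f) ≈ 3.374 μg/mL.
Regimen B: f = (1/2)^(47/12) ≈ 0.0662; Cmin,ss = (1987/119)·f/(1−f) ≈ 1.184 μg/mL.
Difference ≈ 3.374 − 1.184 ≈ 2.190 μg/mL.

2.2 μg/mL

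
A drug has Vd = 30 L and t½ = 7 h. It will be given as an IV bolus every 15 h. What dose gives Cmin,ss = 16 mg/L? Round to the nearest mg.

1640 mg

τ/t½ = 15/7 ≈ 2.1429, so f = (1/2)^(15/7) ≈ 0.226431.
Cmin,ss = (D/Vd)·f/(1−f), so D = Cmin,ss·Vd·(1−f)/f.
D = 16 × 30 × (1−f)/f ≈ 16 × 30 × 3.41636 ≈ 1639.85 mg.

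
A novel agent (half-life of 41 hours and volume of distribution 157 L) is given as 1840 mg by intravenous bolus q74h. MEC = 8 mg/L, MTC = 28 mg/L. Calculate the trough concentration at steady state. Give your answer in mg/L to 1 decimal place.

4.7 mg/L

k = ln2/t½ = ln2/41 ≈ 0.016906 h⁻¹; fraction remaining f = e^(−kτ) = e^(−0.016906×74) ≈ 0.2862.
Single-dose peak C₀ = D/Vd = 1840/157 ≈ 11.720 mg/L.
Steady-state trough Cmin,ss = C₀·f/(1−f) ≈ 11.720 × 0.2862/0.7138 ≈ 4.699 mg/L.
Trough 4.7 mg/L vs MEC 8 mg/L: subtherapeutic.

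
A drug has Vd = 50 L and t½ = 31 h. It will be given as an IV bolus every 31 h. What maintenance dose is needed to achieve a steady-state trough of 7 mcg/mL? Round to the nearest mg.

350 mg

τ/t½ = 31/31 ≈ 1, so f = (1/2)^(31/31) ≈ 0.500000.
Cmin,ss = (D/Vd)·f/(1−f), so D = Cmin,ss·Vd·(1−f)/f.
D = 7 × 50 × (1−f)/f ≈ 7 × 50 × 1.00000 ≈ 350.00 mg.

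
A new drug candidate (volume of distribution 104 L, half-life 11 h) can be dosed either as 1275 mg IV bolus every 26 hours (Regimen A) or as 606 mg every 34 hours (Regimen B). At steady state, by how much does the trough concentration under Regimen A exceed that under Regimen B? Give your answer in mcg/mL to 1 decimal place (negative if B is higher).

2.2 mcg/mL

Regimen A: f = (1/2)^(26/11) ≈ 0.1943; Cmin,ss = (1275/104)·f/(1−f) ≈ 2.956 mcg/mL.
Regimen B: f = (1/2)^(34/11) ≈ 0.1174; Cmin,ss = (606/104)·f/(1−f) ≈ 0.775 mcg/mL.
Difference ≈ 2.956 − 0.775 ≈ 2.181 mcg/mL.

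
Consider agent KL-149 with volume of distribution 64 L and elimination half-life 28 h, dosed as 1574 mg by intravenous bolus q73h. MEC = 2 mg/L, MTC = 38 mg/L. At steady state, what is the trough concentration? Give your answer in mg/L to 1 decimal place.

k = ln2/t½ = ln2/28 ≈ 0.024755 h⁻¹; fraction remaining f = e^(−kτ) = e^(−0.024755×73) ≈ 0.1641.
Single-dose peak C₀ = D/Vd = 1574/64 ≈ 24.594 mg/L.
Steady-state trough Cmin,ss = C₀·f/(1−f) ≈ 24.594 × 0.1641/0.8359 ≈ 4.828 mg/L.
Trough 4.8 mg/L vs MEC 2 mg/L: adequate.

4.8 mg/L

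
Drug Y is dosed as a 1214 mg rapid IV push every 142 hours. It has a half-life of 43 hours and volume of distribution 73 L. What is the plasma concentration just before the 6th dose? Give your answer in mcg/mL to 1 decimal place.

f = (1/2)^(τ/t½) = (1/2)^(142/43) ≈ 0.1014.
C₀ = D/Vd = 1214/73 ≈ 16.630 mcg/mL.
Before the 6th dose, 5 doses have been given. Superposition: Cmin = C₀·(f + f² + … + f^5).
≈ 16.630 × (0.1014 + 0.0103 + 0.0010 + 0.0001 + 0.0000) ≈ 16.630 × 0.1128 ≈ 1.876 mcg/mL.

1.9 mcg/mL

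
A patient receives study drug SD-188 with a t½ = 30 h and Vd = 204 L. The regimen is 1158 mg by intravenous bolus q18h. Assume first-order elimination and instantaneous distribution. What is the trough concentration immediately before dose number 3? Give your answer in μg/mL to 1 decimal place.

6.2 μg/mL

f = (1/2)^(τ/t½) = (1/2)^(18/30) ≈ 0.6598.
C₀ = D/Vd = 1158/204 ≈ 5.676 μg/mL.
Before the 3rd dose, 2 doses have been given. Superposition: Cmin = C₀·(f + f²).
≈ 5.676 × (0.6598 + 0.4353) ≈ 5.676 × 1.0951 ≈ 6.216 μg/mL.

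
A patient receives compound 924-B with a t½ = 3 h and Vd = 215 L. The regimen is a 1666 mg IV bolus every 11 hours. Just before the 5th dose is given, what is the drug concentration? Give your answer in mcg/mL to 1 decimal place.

f = (1/2)^(τ/t½) = (1/2)^(11/3) ≈ 0.0787.
C₀ = D/Vd = 1666/215 ≈ 7.749 mcg/mL.
Before the 5th dose, 4 doses have been given. Superposition: Cmin = C₀·(f + f² + … + f^4).
≈ 7.749 × (0.0787 + 0.0062 + 0.0005 + 0.0000) ≈ 7.749 × 0.0854 ≈ 0.662 mcg/mL.

0.7 mcg/mL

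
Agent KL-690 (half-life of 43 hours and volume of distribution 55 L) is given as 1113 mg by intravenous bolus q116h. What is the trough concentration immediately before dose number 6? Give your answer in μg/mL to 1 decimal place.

3.7 μg/mL

f = (1/2)^(τ/t½) = (1/2)^(116/43) ≈ 0.1541.
C₀ = D/Vd = 1113/55 ≈ 20.236 μg/mL.
Before the 6th dose, 5 doses have been given. Superposition: Cmin = C₀·(f + f² + … + f^5).
≈ 20.236 × (0.1541 + 0.0237 + 0.0037 + 0.0006 + 0.0001) ≈ 20.236 × 0.1822 ≈ 3.687 μg/mL.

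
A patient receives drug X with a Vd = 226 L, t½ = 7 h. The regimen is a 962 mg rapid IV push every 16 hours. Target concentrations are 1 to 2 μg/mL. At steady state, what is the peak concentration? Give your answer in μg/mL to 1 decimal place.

5.4 μg/mL

Over one 16-h interval, 16/7 ≈ 2.2857 half-lives elapse, leaving f ≈ 0.2051 of each dose.
At steady state, accumulation factor R = 1/(1 − e^(−kτ)) ≈ 1.2580.
Each bolus raises the concentration by D/Vd = 962/226 ≈ 4.257 μg/mL.
Steady-state peak Cmax,ss = C₀·R ≈ 4.257 × 1.2580 ≈ 5.355 μg/mL.
Peak 5.4 μg/mL vs MTC 2 μg/mL: exceeds toxic threshold.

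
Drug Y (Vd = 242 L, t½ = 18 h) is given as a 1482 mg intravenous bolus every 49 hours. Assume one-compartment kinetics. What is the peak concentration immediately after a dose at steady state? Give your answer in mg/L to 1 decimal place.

Over one 49-h interval, 49/18 ≈ 2.7222 half-lives elapse, leaving f ≈ 0.1515 of each dose.
At steady state, accumulation factor R = 1/(1 − e^(−kτ)) ≈ 1.1786.
Each bolus raises the concentration by D/Vd = 1482/242 ≈ 6.124 mg/L.
Cmax,ss = C₀/(1 − f) ≈ 6.124/0.8485 ≈ 7.217 mg/L.

7.2 mg/L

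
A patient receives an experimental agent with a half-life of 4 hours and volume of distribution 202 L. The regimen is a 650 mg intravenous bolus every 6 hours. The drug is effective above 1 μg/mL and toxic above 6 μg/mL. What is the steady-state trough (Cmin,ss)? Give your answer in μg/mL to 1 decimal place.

1.8 μg/mL

k = ln2/t½ = ln2/4 ≈ 0.173287 h⁻¹; fraction remaining f = e^(−kτ) = e^(−0.173287×6) ≈ 0.3536.
Accumulation ratio R = 1/(1 − f) ≈ 1/0.6464 ≈ 1.5470.
Each bolus raises the concentration by D/Vd = 650/202 ≈ 3.218 μg/mL.
Steady-state peak Cmax,ss = C₀·R ≈ 3.218 × 1.5470 ≈ 4.978 μg/mL.
One interval later, Cmin,ss = Cmax,ss·e^(−kτ) ≈ 4.978 × 0.3536 ≈ 1.760 μg/mL.
Trough 1.8 μg/mL vs MEC 1 μg/mL: adequate.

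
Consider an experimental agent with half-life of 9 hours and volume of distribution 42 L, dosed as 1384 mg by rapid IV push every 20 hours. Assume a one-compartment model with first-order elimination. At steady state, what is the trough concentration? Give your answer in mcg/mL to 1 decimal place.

9.0 mcg/mL

τ/t½ = 20/9 ≈ 2.2222, so fraction remaining f = (1/2)^(20/9) ≈ 0.2143.
Each bolus raises the concentration by D/Vd = 1384/42 ≈ 32.952 mcg/mL.
Steady-state trough Cmin,ss = C₀·f/(1−f) ≈ 32.952 × 0.2143/0.7857 ≈ 8.988 mcg/mL.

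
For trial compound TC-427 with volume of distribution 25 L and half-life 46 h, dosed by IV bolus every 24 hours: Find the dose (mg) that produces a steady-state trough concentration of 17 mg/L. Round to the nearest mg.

185 mg

τ/t½ = 24/46 ≈ 0.52174, so f = (1/2)^(24/46) ≈ 0.696532.
Cmin,ss = (D/Vd)·f/(1−f), so D = Cmin,ss·Vd·(1−f)/f.
D = 17 × 25 × (1−f)/f ≈ 17 × 25 × 0.43568 ≈ 185.16 mg.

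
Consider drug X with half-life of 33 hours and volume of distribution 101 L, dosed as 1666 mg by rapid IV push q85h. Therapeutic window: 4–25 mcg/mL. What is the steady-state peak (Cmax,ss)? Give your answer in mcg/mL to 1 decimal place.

τ/t½ = 85/33 ≈ 2.5758, so fraction remaining f = (1/2)^(85/33) ≈ 0.1677.
At steady state, accumulation factor R = 1/(1 − e^(−kτ)) ≈ 1.2015.
Single-dose peak C₀ = D/Vd = 1666/101 ≈ 16.495 mcg/mL.
Steady-state peak Cmax,ss = C₀·R ≈ 16.495 × 1.2015 ≈ 19.819 mcg/mL.
Peak 19.8 mcg/mL vs MTC 25 mcg/mL: below toxic threshold.

19.8 mcg/mL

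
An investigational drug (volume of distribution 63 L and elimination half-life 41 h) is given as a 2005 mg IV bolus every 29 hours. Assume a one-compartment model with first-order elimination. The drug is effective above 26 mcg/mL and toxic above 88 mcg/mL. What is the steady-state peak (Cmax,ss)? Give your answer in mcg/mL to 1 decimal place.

Over one 29-h interval, 29/41 ≈ 0.70732 half-lives elapse, leaving f ≈ 0.6125 of each dose.
Accumulation ratio R = 1/(1 − f) ≈ 1/0.3875 ≈ 2.5806.
Single-dose peak C₀ = D/Vd = 2005/63 ≈ 31.825 mcg/mL.
Steady-state peak Cmax,ss = C₀·R ≈ 31.825 × 2.5806 ≈ 82.128 mcg/mL.
Peak 82.1 mcg/mL vs MTC 88 mcg/mL: below toxic threshold.

82.1 mcg/mL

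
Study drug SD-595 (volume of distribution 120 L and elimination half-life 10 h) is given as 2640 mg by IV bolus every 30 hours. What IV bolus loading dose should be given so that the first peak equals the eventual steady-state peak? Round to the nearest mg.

3017 mg

f = (1/2)^(30/10) ≈ 0.125000; accumulation ratio R = 1/(1−f) ≈ 1.14286.
Loading dose to hit Cmax,ss on first dose: D_load = D_maint·R ≈ 2640 × 1.14286 ≈ 3017.15 mg.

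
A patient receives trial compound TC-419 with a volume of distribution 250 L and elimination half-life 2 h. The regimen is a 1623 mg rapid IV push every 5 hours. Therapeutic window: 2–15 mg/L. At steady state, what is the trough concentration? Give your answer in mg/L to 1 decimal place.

1.4 mg/L

k = ln2/t½ = ln2/2 ≈ 0.346574 h⁻¹; fraction remaining f = e^(−kτ) = e^(−0.346574×5) ≈ 0.1768.
Accumulation ratio R = 1/(1 − f) ≈ 1/0.8232 ≈ 1.2148.
Single-dose peak C₀ = D/Vd = 1623/250 ≈ 6.492 mg/L.
Cmax,ss = C₀/(1 − f) ≈ 6.492/0.8232 ≈ 7.886 mg/L.
One interval later, Cmin,ss = Cmax,ss·e^(−kτ) ≈ 7.886 × 0.1768 ≈ 1.394 mg/L.
Trough 1.4 mg/L vs MEC 2 mg/L: subtherapeutic.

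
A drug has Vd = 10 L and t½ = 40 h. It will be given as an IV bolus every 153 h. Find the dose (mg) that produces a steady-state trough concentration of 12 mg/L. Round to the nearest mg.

τ/t½ = 153/40 ≈ 3.825, so f = (1/2)^(153/40) ≈ 0.070560.
Cmin,ss = (D/Vd)·f/(1−f), so D = Cmin,ss·Vd·(1−f)/f.
D = 12 × 10 × (1−f)/f ≈ 12 × 10 × 13.17234 ≈ 1580.68 mg.

1581 mg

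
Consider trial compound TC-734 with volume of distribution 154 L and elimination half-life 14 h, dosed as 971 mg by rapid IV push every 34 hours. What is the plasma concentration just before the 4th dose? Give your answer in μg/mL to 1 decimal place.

f = (1/2)^(τ/t½) = (1/2)^(34/14) ≈ 0.1857.
C₀ = D/Vd = 971/154 ≈ 6.305 μg/mL.
Before the 4th dose, 3 doses have been given. Superposition: Cmin = C₀·(f + f² + … + f^3).
≈ 6.305 × (0.1857 + 0.0345 + 0.0064) ≈ 6.305 × 0.2266 ≈ 1.429 μg/mL.

1.4 μg/mL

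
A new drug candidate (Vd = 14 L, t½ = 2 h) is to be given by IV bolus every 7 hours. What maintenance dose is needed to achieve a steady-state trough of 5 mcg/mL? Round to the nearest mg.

722 mg

τ/t½ = 7/2 ≈ 3.5, so f = (1/2)^(7/2) ≈ 0.088388.
Cmin,ss = (D/Vd)·f/(1−f), so D = Cmin,ss·Vd·(1−f)/f.
D = 5 × 14 × (1−f)/f ≈ 5 × 14 × 10.31375 ≈ 721.96 mg.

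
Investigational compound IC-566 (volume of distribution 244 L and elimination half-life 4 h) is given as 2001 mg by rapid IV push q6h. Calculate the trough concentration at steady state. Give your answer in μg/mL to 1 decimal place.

Over one 6-h interval, 6/4 ≈ 1.5 half-lives elapse, leaving f ≈ 0.3536 of each dose.
Each bolus raises the concentration by D/Vd = 2001/244 ≈ 8.201 μg/mL.
Steady-state trough Cmin,ss = C₀·f/(1−f) ≈ 8.201 × 0.3536/0.6464 ≈ 4.486 μg/mL.

4.5 μg/mL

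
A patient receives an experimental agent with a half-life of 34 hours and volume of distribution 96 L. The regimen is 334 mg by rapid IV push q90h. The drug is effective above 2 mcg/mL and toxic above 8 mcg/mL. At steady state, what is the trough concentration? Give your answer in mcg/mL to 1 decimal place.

0.7 mcg/mL

Over one 90-h interval, 90/34 ≈ 2.6471 half-lives elapse, leaving f ≈ 0.1596 of each dose.
Each bolus raises the concentration by D/Vd = 334/96 ≈ 3.479 mcg/mL.
Steady-state trough Cmin,ss = C₀·f/(1−f) ≈ 3.479 × 0.1596/0.8404 ≈ 0.661 mcg/mL.
Trough 0.7 mcg/mL vs MEC 2 mcg/mL: subtherapeutic.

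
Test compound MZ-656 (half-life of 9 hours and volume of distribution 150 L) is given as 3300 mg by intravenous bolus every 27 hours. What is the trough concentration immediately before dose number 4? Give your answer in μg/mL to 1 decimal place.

3.1 μg/mL

f = (1/2)^(τ/t½) = (1/2)^(27/9) ≈ 0.1250.
C₀ = D/Vd = 3300/150 ≈ 22.000 μg/mL.
Before the 4th dose, 3 doses have been given. Superposition: Cmin = C₀·(f + f² + … + f^3).
≈ 22.000 × (0.1250 + 0.0156 + 0.0020) ≈ 22.000 × 0.1426 ≈ 3.137 μg/mL.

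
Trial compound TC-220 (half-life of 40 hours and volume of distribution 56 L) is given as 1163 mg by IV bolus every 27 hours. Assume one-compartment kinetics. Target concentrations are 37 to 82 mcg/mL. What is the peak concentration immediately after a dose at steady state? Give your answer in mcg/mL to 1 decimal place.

τ/t½ = 27/40 ≈ 0.675, so fraction remaining f = (1/2)^(27/40) ≈ 0.6263.
Accumulation ratio R = 1/(1 − f) ≈ 1/0.3737 ≈ 2.6759.
Single-dose peak C₀ = D/Vd = 1163/56 ≈ 20.768 mcg/mL.
Steady-state peak Cmax,ss = C₀·R ≈ 20.768 × 2.6759 ≈ 55.573 mcg/mL.
Peak 55.6 mcg/mL vs MTC 82 mcg/mL: below toxic threshold.

55.6 mcg/mL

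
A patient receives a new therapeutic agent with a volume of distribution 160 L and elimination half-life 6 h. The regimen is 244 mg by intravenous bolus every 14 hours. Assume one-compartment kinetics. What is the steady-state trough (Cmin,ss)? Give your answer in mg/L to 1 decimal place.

0.4 mg/L

k = ln2/t½ = ln2/6 ≈ 0.115525 h⁻¹; fraction remaining f = e^(−kτ) = e^(−0.115525×14) ≈ 0.1984.
Each bolus raises the concentration by D/Vd = 244/160 ≈ 1.525 mg/L.
Steady-state trough Cmin,ss = C₀·f/(1−f) ≈ 1.525 × 0.1984/0.8016 ≈ 0.377 mg/L.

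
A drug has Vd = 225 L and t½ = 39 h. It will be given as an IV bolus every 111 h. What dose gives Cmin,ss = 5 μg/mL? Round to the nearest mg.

τ/t½ = 111/39 ≈ 2.8462, so f = (1/2)^(111/39) ≈ 0.139066.
Cmin,ss = (D/Vd)·f/(1−f), so D = Cmin,ss·Vd·(1−f)/f.
D = 5 × 225 × (1−f)/f ≈ 5 × 225 × 6.19083 ≈ 6964.68 mg.

6965 mg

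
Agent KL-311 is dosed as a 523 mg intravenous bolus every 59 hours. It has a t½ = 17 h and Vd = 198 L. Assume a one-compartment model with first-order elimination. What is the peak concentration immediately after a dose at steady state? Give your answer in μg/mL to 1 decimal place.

Over one 59-h interval, 59/17 ≈ 3.4706 half-lives elapse, leaving f ≈ 0.0902 of each dose.
Accumulation ratio R = 1/(1 − f) ≈ 1/0.9098 ≈ 1.0991.
Single-dose peak C₀ = D/Vd = 523/198 ≈ 2.641 μg/mL.
Cmax,ss = C₀/(1 − f) ≈ 2.641/0.9098 ≈ 2.903 μg/mL.

2.9 μg/mL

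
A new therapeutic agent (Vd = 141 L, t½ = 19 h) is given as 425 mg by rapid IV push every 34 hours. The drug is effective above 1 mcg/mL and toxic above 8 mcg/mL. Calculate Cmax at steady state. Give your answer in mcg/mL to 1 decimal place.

4.2 mcg/mL

τ/t½ = 34/19 ≈ 1.7895, so fraction remaining f = (1/2)^(34/19) ≈ 0.2893.
Accumulation ratio R = 1/(1 − f) ≈ 1/0.7107 ≈ 1.4071.
Each bolus raises the concentration by D/Vd = 425/141 ≈ 3.014 mcg/mL.
Cmax,ss = C₀/(1 − f) ≈ 3.014/0.7107 ≈ 4.241 mcg/mL.
Peak 4.2 mcg/mL vs MTC 8 mcg/mL: below toxic threshold.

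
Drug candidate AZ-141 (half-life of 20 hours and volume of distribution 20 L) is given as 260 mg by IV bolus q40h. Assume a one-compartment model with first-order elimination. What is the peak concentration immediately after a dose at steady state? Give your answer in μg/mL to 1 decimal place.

17.3 μg/mL

τ = 40 h = 2 half-lives, so f = (1/2)^2 = 0.25.
At steady state, R = 1/(1 − 0.25) = 4/3.
Single-dose peak C₀ = D/Vd = 260/20 = 13 μg/mL.
Steady-state peak Cmax,ss = C₀·R = 13 × 4/3 ≈ 17.333 μg/mL.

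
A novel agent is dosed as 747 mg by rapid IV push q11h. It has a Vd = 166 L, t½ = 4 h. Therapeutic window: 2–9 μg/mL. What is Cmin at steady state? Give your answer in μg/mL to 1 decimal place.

0.8 μg/mL

k = ln2/t½ = ln2/4 ≈ 0.173287 h⁻¹; fraction remaining f = e^(−kτ) = e^(−0.173287×11) ≈ 0.1487.
Accumulation ratio R = 1/(1 − f) ≈ 1/0.8513 ≈ 1.1747.
Each bolus raises the concentration by D/Vd = 747/166 ≈ 4.500 μg/mL.
Cmax,ss = C₀/(1 − f) ≈ 4.500/0.8513 ≈ 5.286 μg/mL.
Steady-state trough Cmin,ss = Cmax,ss·f ≈ 5.286 × 0.1487 ≈ 0.786 μg/mL.
Trough 0.8 μg/mL vs MEC 2 μg/mL: subtherapeutic.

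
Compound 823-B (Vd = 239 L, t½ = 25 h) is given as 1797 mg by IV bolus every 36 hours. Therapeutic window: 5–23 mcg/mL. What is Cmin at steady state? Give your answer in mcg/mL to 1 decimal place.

τ/t½ = 36/25 ≈ 1.44, so fraction remaining f = (1/2)^(36/25) ≈ 0.3686.
Single-dose peak C₀ = D/Vd = 1797/239 ≈ 7.519 mcg/mL.
Steady-state trough Cmin,ss = C₀·f/(1−f) ≈ 7.519 × 0.3686/0.6314 ≈ 4.389 mcg/mL.
Trough 4.4 mcg/mL vs MEC 5 mcg/mL: subtherapeutic.

4.4 mcg/mL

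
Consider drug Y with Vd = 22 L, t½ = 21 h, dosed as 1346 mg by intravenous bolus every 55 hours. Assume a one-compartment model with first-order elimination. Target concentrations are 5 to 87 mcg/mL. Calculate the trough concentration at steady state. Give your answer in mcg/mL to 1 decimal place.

11.9 mcg/mL

k = ln2/t½ = ln2/21 ≈ 0.033007 h⁻¹; fraction remaining f = e^(−kτ) = e^(−0.033007×55) ≈ 0.1628.
Each bolus raises the concentration by D/Vd = 1346/22 ≈ 61.182 mcg/mL.
Steady-state trough Cmin,ss = C₀·f/(1−f) ≈ 61.182 × 0.1628/0.8372 ≈ 11.897 mcg/mL.
Trough 11.9 mcg/mL vs MEC 5 mcg/mL: adequate.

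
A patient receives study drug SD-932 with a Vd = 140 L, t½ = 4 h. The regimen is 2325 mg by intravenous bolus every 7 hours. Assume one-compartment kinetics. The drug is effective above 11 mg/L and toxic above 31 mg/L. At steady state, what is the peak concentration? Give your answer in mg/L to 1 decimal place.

Over one 7-h interval, 7/4 ≈ 1.75 half-lives elapse, leaving f ≈ 0.2973 of each dose.
At steady state, accumulation factor R = 1/(1 − e^(−kτ)) ≈ 1.4231.
Single-dose peak C₀ = D/Vd = 2325/140 ≈ 16.607 mg/L.
Steady-state peak Cmax,ss = C₀·R ≈ 16.607 × 1.4231 ≈ 23.633 mg/L.
Peak 23.6 mg/L vs MTC 31 mg/L: below toxic threshold.

23.6 mg/L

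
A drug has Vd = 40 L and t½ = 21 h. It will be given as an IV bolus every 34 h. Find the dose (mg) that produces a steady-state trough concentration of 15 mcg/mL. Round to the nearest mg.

τ/t½ = 34/21 ≈ 1.619, so f = (1/2)^(34/21) ≈ 0.325550.
Cmin,ss = (D/Vd)·f/(1−f), so D = Cmin,ss·Vd·(1−f)/f.
D = 15 × 40 × (1−f)/f ≈ 15 × 40 × 2.07172 ≈ 1243.03 mg.

1243 mg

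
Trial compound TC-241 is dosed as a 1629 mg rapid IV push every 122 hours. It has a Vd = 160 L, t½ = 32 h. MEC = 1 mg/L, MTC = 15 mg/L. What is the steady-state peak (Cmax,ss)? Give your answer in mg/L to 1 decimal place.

11.0 mg/L

k = ln2/t½ = ln2/32 ≈ 0.021661 h⁻¹; fraction remaining f = e^(−kτ) = e^(−0.021661×122) ≈ 0.0712.
Accumulation ratio R = 1/(1 − f) ≈ 1/0.9288 ≈ 1.0767.
Each bolus raises the concentration by D/Vd = 1629/160 ≈ 10.181 mg/L.
Steady-state peak Cmax,ss = C₀·R ≈ 10.181 × 1.0767 ≈ 10.962 mg/L.
Peak 11.0 mg/L vs MTC 15 mg/L: below toxic threshold.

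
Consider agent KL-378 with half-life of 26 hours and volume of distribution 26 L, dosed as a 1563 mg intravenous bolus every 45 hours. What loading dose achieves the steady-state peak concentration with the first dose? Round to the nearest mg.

2237 mg

f = (1/2)^(45/26) ≈ 0.301291; accumulation ratio R = 1/(1−f) ≈ 1.43121.
Loading dose to hit Cmax,ss on first dose: D_load = D_maint·R ≈ 1563 × 1.43121 ≈ 2236.98 mg.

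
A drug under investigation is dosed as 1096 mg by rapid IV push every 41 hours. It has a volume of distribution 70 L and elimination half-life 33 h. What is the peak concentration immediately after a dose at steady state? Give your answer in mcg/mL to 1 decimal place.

27.1 mcg/mL

k = ln2/t½ = ln2/33 ≈ 0.021004 h⁻¹; fraction remaining f = e^(−kτ) = e^(−0.021004×41) ≈ 0.4227.
Accumulation ratio R = 1/(1 − f) ≈ 1/0.5773 ≈ 1.7322.
Single-dose peak C₀ = D/Vd = 1096/70 ≈ 15.657 mcg/mL.
Cmax,ss = C₀/(1 − f) ≈ 15.657/0.5773 ≈ 27.121 mcg/mL.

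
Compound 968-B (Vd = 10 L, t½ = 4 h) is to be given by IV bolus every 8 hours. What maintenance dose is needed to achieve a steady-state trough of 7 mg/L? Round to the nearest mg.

τ/t½ = 8/4 ≈ 2, so f = (1/2)^(8/4) ≈ 0.250000.
Cmin,ss = (D/Vd)·f/(1−f), so D = Cmin,ss·Vd·(1−f)/f.
D = 7 × 10 × (1−f)/f ≈ 7 × 10 × 3.00000 ≈ 210.00 mg.

210 mg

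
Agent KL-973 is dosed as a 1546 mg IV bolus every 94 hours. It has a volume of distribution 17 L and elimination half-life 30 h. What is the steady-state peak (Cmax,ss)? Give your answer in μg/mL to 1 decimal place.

τ/t½ = 94/30 ≈ 3.1333, so fraction remaining f = (1/2)^(94/30) ≈ 0.1140.
At steady state, accumulation factor R = 1/(1 − e^(−kτ)) ≈ 1.1287.
Single-dose peak C₀ = D/Vd = 1546/17 ≈ 90.941 μg/mL.
Cmax,ss = C₀/(1 − f) ≈ 90.941/0.8860 ≈ 102.642 μg/mL.

102.6 μg/mL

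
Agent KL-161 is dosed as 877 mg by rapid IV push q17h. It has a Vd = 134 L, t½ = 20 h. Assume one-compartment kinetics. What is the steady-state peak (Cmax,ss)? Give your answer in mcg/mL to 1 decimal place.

14.7 mcg/mL

Over one 17-h interval, 17/20 ≈ 0.85 half-lives elapse, leaving f ≈ 0.5548 of each dose.
Accumulation ratio R = 1/(1 − f) ≈ 1/0.4452 ≈ 2.2462.
Single-dose peak C₀ = D/Vd = 877/134 ≈ 6.545 mcg/mL.
Steady-state peak Cmax,ss = C₀·R ≈ 6.545 × 2.2462 ≈ 14.701 mcg/mL.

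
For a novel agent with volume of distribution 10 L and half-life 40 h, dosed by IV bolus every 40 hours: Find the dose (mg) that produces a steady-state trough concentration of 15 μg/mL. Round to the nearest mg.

τ/t½ = 40/40 ≈ 1, so f = (1/2)^(40/40) ≈ 0.500000.
Cmin,ss = (D/Vd)·f/(1−f), so D = Cmin,ss·Vd·(1−f)/f.
D = 15 × 10 × (1−f)/f ≈ 15 × 10 × 1.00000 ≈ 150.00 mg.

150 mg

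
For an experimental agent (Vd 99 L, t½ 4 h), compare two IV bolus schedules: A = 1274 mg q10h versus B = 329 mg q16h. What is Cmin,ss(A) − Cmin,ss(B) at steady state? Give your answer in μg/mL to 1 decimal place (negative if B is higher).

2.5 μg/mL

Regimen A: f = (1/2)^(10/4) ≈ 0.1768; Cmin,ss = (1274/99)·f/(1−f) ≈ 2.764 μg/mL.
Regimen B: f = (1/2)^(16/4) ≈ 0.0625; Cmin,ss = (329/99)·f/(1−f) ≈ 0.222 μg/mL.
Difference ≈ 2.764 − 0.222 ≈ 2.542 μg/mL.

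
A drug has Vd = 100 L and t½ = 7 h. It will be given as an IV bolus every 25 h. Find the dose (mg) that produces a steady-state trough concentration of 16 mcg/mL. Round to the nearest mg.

17421 mg

τ/t½ = 25/7 ≈ 3.5714, so f = (1/2)^(25/7) ≈ 0.084119.
Cmin,ss = (D/Vd)·f/(1−f), so D = Cmin,ss·Vd·(1−f)/f.
D = 16 × 100 × (1−f)/f ≈ 16 × 100 × 10.88792 ≈ 17420.67 mg.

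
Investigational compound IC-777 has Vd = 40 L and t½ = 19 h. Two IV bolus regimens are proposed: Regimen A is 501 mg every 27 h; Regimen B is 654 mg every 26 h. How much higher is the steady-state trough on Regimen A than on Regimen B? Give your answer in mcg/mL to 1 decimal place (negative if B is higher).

Regimen A: f = (1/2)^(27/19) ≈ 0.3734; Cmin,ss = (501/40)·f/(1−f) ≈ 7.464 mcg/mL.
Regimen B: f = (1/2)^(26/19) ≈ 0.3873; Cmin,ss = (654/40)·f/(1−f) ≈ 10.335 mcg/mL.
Difference ≈ 7.464 − 10.335 ≈ -2.871 mcg/mL.

-2.9 mcg/mL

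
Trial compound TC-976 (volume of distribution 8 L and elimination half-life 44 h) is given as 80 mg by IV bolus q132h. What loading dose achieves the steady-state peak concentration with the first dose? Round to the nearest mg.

91 mg

f = (1/2)^(132/44) ≈ 0.125000; accumulation ratio R = 1/(1−f) ≈ 1.14286.
Loading dose to hit Cmax,ss on first dose: D_load = D_maint·R ≈ 80 × 1.14286 ≈ 91.43 mg.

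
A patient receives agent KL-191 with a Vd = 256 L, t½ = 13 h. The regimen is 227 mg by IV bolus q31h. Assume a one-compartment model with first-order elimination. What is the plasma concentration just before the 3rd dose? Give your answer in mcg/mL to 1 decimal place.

0.2 mcg/mL

f = (1/2)^(τ/t½) = (1/2)^(31/13) ≈ 0.1915.
C₀ = D/Vd = 227/256 ≈ 0.887 mcg/mL.
Before the 3rd dose, 2 doses have been given. Superposition: Cmin = C₀·(f + f²).
≈ 0.887 × (0.1915 + 0.0367) ≈ 0.887 × 0.2282 ≈ 0.202 mcg/mL.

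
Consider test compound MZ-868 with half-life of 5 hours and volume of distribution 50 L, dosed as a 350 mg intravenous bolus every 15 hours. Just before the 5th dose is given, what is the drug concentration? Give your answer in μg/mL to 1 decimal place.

f = (1/2)^(τ/t½) = (1/2)^(15/5) ≈ 0.1250.
C₀ = D/Vd = 350/50 ≈ 7.000 μg/mL.
Before the 5th dose, 4 doses have been given. Superposition: Cmin = C₀·(f + f² + … + f^4).
≈ 7.000 × (0.1250 + 0.0156 + 0.0020 + 0.0002) ≈ 7.000 × 0.1428 ≈ 1.000 μg/mL.

1.0 μg/mL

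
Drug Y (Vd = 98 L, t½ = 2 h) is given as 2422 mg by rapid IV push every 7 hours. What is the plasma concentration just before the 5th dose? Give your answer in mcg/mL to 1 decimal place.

2.4 mcg/mL

f = (1/2)^(τ/t½) = (1/2)^(7/2) ≈ 0.0884.
C₀ = D/Vd = 2422/98 ≈ 24.714 mcg/mL.
Before the 5th dose, 4 doses have been given. Superposition: Cmin = C₀·(f + f² + … + f^4).
≈ 24.714 × (0.0884 + 0.0078 + 0.0007 + 0.0001) ≈ 24.714 × 0.0970 ≈ 2.397 mcg/mL.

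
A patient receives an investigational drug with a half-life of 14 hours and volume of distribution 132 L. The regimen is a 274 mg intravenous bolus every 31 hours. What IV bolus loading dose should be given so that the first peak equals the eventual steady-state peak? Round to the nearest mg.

349 mg

f = (1/2)^(31/14) ≈ 0.215493; accumulation ratio R = 1/(1−f) ≈ 1.27469.
Loading dose to hit Cmax,ss on first dose: D_load = D_maint·R ≈ 274 × 1.27469 ≈ 349.27 mg.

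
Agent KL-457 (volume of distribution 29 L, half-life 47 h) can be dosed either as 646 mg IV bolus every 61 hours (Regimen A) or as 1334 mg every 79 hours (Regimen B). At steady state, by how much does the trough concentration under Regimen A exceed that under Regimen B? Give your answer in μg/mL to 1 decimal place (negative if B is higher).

Regimen A: f = (1/2)^(61/47) ≈ 0.4067; Cmin,ss = (646/29)·f/(1−f) ≈ 15.270 μg/mL.
Regimen B: f = (1/2)^(79/47) ≈ 0.3119; Cmin,ss = (1334/29)·f/(1−f) ≈ 20.851 μg/mL.
Difference ≈ 15.270 − 20.851 ≈ -5.581 μg/mL.

-5.6 μg/mL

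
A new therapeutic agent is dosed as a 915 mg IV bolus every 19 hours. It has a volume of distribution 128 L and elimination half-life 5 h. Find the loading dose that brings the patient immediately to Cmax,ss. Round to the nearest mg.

986 mg

f = (1/2)^(19/5) ≈ 0.071794; accumulation ratio R = 1/(1−f) ≈ 1.07735.
Loading dose to hit Cmax,ss on first dose: D_load = D_maint·R ≈ 915 × 1.07735 ≈ 985.78 mg.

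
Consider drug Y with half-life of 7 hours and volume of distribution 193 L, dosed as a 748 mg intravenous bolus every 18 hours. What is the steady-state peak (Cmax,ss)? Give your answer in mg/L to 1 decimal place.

4.7 mg/L

Over one 18-h interval, 18/7 ≈ 2.5714 half-lives elapse, leaving f ≈ 0.1682 of each dose.
At steady state, accumulation factor R = 1/(1 − e^(−kτ)) ≈ 1.2022.
Single-dose peak C₀ = D/Vd = 748/193 ≈ 3.876 mg/L.
Steady-state peak Cmax,ss = C₀·R ≈ 3.876 × 1.2022 ≈ 4.660 mg/L.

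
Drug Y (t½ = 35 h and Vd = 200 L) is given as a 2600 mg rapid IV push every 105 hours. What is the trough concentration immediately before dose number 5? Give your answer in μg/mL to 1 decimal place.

1.9 μg/mL

f = (1/2)^(τ/t½) = (1/2)^(105/35) ≈ 0.1250.
C₀ = D/Vd = 2600/200 ≈ 13.000 μg/mL.
Before the 5th dose, 4 doses have been given. Superposition: Cmin = C₀·(f + f² + … + f^4).
≈ 13.000 × (0.1250 + 0.0156 + 0.0020 + 0.0002) ≈ 13.000 × 0.1428 ≈ 1.856 μg/mL.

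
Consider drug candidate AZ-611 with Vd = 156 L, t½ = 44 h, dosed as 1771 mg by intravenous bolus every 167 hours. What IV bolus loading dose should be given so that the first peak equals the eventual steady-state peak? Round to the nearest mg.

f = (1/2)^(167/44) ≈ 0.072020; accumulation ratio R = 1/(1−f) ≈ 1.07761.
Loading dose to hit Cmax,ss on first dose: D_load = D_maint·R ≈ 1771 × 1.07761 ≈ 1908.45 mg.

1908 mg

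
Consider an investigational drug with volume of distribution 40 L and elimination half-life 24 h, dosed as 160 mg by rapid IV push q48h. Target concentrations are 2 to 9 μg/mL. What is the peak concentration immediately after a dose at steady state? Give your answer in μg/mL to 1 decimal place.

5.3 μg/mL

The dosing interval is 2 half-lives, so f = 2^(−2) = 0.25.
Accumulation ratio R = 1/(1 − f) = 1/0.75 = 4/3.
Single-dose peak C₀ = D/Vd = 160/40 = 4 μg/mL.
Steady-state peak Cmax,ss = C₀·R = 4 × 4/3 ≈ 5.333 μg/mL.
Peak 5.3 μg/mL vs MTC 9 μg/mL: below toxic threshold.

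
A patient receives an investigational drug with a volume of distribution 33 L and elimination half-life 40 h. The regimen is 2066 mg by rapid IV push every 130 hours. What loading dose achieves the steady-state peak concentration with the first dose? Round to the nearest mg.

f = (1/2)^(130/40) ≈ 0.105112; accumulation ratio R = 1/(1−f) ≈ 1.11746.
Loading dose to hit Cmax,ss on first dose: D_load = D_maint·R ≈ 2066 × 1.11746 ≈ 2308.67 mg.

2309 mg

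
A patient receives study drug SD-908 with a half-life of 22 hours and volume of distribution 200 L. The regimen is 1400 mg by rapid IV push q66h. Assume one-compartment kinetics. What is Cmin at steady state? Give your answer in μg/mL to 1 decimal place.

1.0 μg/mL

τ = 66 h = 3 half-lives, so f = (1/2)^3 = 0.125.
Accumulation ratio R = 1/(1 − f) = 1/0.875 = 8/7.
Single-dose peak C₀ = D/Vd = 1400/200 = 7 μg/mL.
Steady-state peak Cmax,ss = C₀·R = 7 × 8/7 ≈ 8.000 μg/mL.
Steady-state trough Cmin,ss = Cmax,ss·f ≈ 8.000 × 0.125 ≈ 1.000 μg/mL.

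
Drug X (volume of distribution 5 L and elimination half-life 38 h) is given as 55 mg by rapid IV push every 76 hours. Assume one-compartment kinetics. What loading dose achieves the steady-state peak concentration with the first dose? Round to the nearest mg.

f = (1/2)^(76/38) ≈ 0.250000; accumulation ratio R = 1/(1−f) ≈ 1.33333.
Loading dose to hit Cmax,ss on first dose: D_load = D_maint·R ≈ 55 × 1.33333 ≈ 73.33 mg.

73 mg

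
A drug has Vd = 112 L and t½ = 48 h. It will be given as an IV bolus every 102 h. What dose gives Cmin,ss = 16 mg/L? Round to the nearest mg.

τ/t½ = 102/48 ≈ 2.125, so f = (1/2)^(102/48) ≈ 0.229251.
Cmin,ss = (D/Vd)·f/(1−f), so D = Cmin,ss·Vd·(1−f)/f.
D = 16 × 112 × (1−f)/f ≈ 16 × 112 × 3.36203 ≈ 6024.76 mg.

6025 mg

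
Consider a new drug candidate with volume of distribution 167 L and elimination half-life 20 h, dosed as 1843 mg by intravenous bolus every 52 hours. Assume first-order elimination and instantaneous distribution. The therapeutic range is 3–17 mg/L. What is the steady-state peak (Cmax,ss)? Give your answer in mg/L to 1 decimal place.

13.2 mg/L

Over one 52-h interval, 52/20 ≈ 2.6 half-lives elapse, leaving f ≈ 0.1649 of each dose.
At steady state, accumulation factor R = 1/(1 − e^(−kτ)) ≈ 1.1975.
Each bolus raises the concentration by D/Vd = 1843/167 ≈ 11.036 mg/L.
Steady-state peak Cmax,ss = C₀·R ≈ 11.036 × 1.1975 ≈ 13.216 mg/L.
Peak 13.2 mg/L vs MTC 17 mg/L: below toxic threshold.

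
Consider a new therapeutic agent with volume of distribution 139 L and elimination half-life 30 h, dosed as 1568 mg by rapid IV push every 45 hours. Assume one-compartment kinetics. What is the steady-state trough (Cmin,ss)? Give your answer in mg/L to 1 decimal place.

τ/t½ = 45/30 ≈ 1.5, so fraction remaining f = (1/2)^(45/30) ≈ 0.3536.
At steady state, accumulation factor R = 1/(1 − e^(−kτ)) ≈ 1.5470.
Each bolus raises the concentration by D/Vd = 1568/139 ≈ 11.281 mg/L.
Cmax,ss = C₀/(1 − f) ≈ 11.281/0.6464 ≈ 17.452 mg/L.
One interval later, Cmin,ss = Cmax,ss·e^(−kτ) ≈ 17.452 × 0.3536 ≈ 6.171 mg/L.

6.2 mg/L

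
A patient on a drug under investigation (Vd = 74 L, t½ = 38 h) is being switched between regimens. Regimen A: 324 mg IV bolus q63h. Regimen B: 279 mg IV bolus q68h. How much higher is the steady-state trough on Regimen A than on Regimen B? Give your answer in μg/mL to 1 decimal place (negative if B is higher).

Regimen A: f = (1/2)^(63/38) ≈ 0.3169; Cmin,ss = (324/74)·f/(1−f) ≈ 2.031 μg/mL.
Regimen B: f = (1/2)^(68/38) ≈ 0.2893; Cmin,ss = (279/74)·f/(1−f) ≈ 1.535 μg/mL.
Difference ≈ 2.031 − 1.535 ≈ 0.496 μg/mL.

0.5 μg/mL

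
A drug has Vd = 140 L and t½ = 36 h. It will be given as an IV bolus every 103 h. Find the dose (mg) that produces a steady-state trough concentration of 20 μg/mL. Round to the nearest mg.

τ/t½ = 103/36 ≈ 2.8611, so f = (1/2)^(103/36) ≈ 0.137632.
Cmin,ss = (D/Vd)·f/(1−f), so D = Cmin,ss·Vd·(1−f)/f.
D = 20 × 140 × (1−f)/f ≈ 20 × 140 × 6.26575 ≈ 17544.10 mg.

17544 mg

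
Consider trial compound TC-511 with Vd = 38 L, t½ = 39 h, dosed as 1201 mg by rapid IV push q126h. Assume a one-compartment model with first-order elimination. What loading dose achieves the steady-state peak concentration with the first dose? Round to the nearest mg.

f = (1/2)^(126/39) ≈ 0.106523; accumulation ratio R = 1/(1−f) ≈ 1.11922.
Loading dose to hit Cmax,ss on first dose: D_load = D_maint·R ≈ 1201 × 1.11922 ≈ 1344.18 mg.

1344 mg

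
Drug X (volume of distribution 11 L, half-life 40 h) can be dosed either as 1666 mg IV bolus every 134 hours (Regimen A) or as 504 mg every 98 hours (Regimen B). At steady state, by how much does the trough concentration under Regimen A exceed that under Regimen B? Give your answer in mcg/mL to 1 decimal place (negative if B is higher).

Regimen A: f = (1/2)^(134/40) ≈ 0.0981; Cmin,ss = (1666/11)·f/(1−f) ≈ 16.474 mcg/mL.
Regimen B: f = (1/2)^(98/40) ≈ 0.1830; Cmin,ss = (504/11)·f/(1−f) ≈ 10.263 mcg/mL.
Difference ≈ 16.474 − 10.263 ≈ 6.211 mcg/mL.

6.2 mcg/mL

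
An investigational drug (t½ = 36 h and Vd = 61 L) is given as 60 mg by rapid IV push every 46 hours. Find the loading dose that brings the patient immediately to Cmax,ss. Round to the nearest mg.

102 mg

f = (1/2)^(46/36) ≈ 0.412430; accumulation ratio R = 1/(1−f) ≈ 1.70192.
Loading dose to hit Cmax,ss on first dose: D_load = D_maint·R ≈ 60 × 1.70192 ≈ 102.12 mg.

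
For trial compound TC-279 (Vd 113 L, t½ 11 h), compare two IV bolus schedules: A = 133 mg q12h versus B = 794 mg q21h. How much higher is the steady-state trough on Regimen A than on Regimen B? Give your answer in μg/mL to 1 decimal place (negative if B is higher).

Regimen A: f = (1/2)^(12/11) ≈ 0.4695; Cmin,ss = (133/113)·f/(1−f) ≈ 1.042 μg/mL.
Regimen B: f = (1/2)^(21/11) ≈ 0.2663; Cmin,ss = (794/113)·f/(1−f) ≈ 2.550 μg/mL.
Difference ≈ 1.042 − 2.550 ≈ -1.508 μg/mL.

-1.5 μg/mL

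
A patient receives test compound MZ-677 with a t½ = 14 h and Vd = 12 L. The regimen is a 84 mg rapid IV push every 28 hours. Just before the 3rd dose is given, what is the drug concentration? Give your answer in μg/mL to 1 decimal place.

2.2 μg/mL

f = (1/2)^(τ/t½) = (1/2)^(28/14) ≈ 0.2500.
C₀ = D/Vd = 84/12 ≈ 7.000 μg/mL.
Before the 3rd dose, 2 doses have been given. Superposition: Cmin = C₀·(f + f²).
≈ 7.000 × (0.2500 + 0.0625) ≈ 7.000 × 0.3125 ≈ 2.188 μg/mL.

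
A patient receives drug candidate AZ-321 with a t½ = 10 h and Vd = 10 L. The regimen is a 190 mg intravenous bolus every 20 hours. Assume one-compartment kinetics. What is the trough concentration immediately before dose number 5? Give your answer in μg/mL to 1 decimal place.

f = (1/2)^(τ/t½) = (1/2)^(20/10) ≈ 0.2500.
C₀ = D/Vd = 190/10 ≈ 19.000 μg/mL.
Before the 5th dose, 4 doses have been given. Superposition: Cmin = C₀·(f + f² + … + f^4).
≈ 19.000 × (0.2500 + 0.0625 + 0.0156 + 0.0039) ≈ 19.000 × 0.3320 ≈ 6.308 μg/mL.

6.3 μg/mL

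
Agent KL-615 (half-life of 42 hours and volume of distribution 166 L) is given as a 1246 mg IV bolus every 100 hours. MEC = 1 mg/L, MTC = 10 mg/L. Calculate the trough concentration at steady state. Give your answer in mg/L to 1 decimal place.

1.8 mg/L

k = ln2/t½ = ln2/42 ≈ 0.016504 h⁻¹; fraction remaining f = e^(−kτ) = e^(−0.016504×100) ≈ 0.1920.
At steady state, accumulation factor R = 1/(1 − e^(−kτ)) ≈ 1.2376.
Single-dose peak C₀ = D/Vd = 1246/166 ≈ 7.506 mg/L.
Steady-state peak Cmax,ss = C₀·R ≈ 7.506 × 1.2376 ≈ 9.289 mg/L.
Steady-state trough Cmin,ss = Cmax,ss·f ≈ 9.289 × 0.1920 ≈ 1.783 mg/L.
Trough 1.8 mg/L vs MEC 1 mg/L: adequate.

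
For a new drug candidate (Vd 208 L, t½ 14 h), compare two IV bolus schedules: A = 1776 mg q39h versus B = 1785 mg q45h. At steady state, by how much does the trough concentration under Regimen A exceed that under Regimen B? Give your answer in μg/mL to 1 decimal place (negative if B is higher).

0.4 μg/mL

Regimen A: f = (1/2)^(39/14) ≈ 0.1450; Cmin,ss = (1776/208)·f/(1−f) ≈ 1.448 μg/mL.
Regimen B: f = (1/2)^(45/14) ≈ 0.1077; Cmin,ss = (1785/208)·f/(1−f) ≈ 1.036 μg/mL.
Difference ≈ 1.448 − 1.036 ≈ 0.412 μg/mL.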